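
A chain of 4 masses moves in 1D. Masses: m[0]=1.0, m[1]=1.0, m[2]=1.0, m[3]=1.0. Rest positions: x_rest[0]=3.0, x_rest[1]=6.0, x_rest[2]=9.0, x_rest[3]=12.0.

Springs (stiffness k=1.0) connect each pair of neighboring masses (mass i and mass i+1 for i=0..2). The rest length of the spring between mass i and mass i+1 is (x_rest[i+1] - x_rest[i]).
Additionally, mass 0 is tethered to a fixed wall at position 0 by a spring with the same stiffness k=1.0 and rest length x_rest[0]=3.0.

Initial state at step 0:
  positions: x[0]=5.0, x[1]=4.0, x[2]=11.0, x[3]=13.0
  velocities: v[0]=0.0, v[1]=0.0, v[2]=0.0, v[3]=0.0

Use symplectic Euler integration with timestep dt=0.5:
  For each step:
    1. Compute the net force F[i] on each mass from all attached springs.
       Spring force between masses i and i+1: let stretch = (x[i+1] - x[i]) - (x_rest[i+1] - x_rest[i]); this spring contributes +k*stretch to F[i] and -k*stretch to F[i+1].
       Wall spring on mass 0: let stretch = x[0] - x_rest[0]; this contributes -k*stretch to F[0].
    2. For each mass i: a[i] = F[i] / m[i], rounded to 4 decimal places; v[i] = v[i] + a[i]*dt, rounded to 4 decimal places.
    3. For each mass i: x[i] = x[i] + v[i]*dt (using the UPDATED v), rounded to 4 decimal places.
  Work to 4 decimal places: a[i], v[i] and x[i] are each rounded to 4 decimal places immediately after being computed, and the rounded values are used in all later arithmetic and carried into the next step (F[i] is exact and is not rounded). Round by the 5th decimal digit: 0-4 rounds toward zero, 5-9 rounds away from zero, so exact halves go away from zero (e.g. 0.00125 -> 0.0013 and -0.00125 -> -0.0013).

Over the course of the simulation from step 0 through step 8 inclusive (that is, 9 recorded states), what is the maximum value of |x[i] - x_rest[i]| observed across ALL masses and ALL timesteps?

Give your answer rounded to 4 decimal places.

Answer: 3.0157

Derivation:
Step 0: x=[5.0000 4.0000 11.0000 13.0000] v=[0.0000 0.0000 0.0000 0.0000]
Step 1: x=[3.5000 6.0000 9.7500 13.2500] v=[-3.0000 4.0000 -2.5000 0.5000]
Step 2: x=[1.7500 8.3125 8.4375 13.3750] v=[-3.5000 4.6250 -2.6250 0.2500]
Step 3: x=[1.2031 9.0157 8.3281 13.0156] v=[-1.0938 1.4063 -0.2188 -0.7188]
Step 4: x=[2.3086 7.5938 9.5625 12.2343] v=[2.2110 -2.8438 2.4688 -1.5626]
Step 5: x=[4.1583 5.3428 10.9727 11.5351] v=[3.6993 -4.5021 2.8204 -1.3985]
Step 6: x=[5.2645 4.2031 11.1161 11.4453] v=[2.2124 -2.2794 0.2867 -0.1797]
Step 7: x=[4.7892 5.0570 9.6135 12.0232] v=[-0.9506 1.7078 -3.0052 1.1557]
Step 8: x=[3.1836 6.9831 7.5742 12.7487] v=[-3.2113 3.8522 -4.0786 1.4509]
Max displacement = 3.0157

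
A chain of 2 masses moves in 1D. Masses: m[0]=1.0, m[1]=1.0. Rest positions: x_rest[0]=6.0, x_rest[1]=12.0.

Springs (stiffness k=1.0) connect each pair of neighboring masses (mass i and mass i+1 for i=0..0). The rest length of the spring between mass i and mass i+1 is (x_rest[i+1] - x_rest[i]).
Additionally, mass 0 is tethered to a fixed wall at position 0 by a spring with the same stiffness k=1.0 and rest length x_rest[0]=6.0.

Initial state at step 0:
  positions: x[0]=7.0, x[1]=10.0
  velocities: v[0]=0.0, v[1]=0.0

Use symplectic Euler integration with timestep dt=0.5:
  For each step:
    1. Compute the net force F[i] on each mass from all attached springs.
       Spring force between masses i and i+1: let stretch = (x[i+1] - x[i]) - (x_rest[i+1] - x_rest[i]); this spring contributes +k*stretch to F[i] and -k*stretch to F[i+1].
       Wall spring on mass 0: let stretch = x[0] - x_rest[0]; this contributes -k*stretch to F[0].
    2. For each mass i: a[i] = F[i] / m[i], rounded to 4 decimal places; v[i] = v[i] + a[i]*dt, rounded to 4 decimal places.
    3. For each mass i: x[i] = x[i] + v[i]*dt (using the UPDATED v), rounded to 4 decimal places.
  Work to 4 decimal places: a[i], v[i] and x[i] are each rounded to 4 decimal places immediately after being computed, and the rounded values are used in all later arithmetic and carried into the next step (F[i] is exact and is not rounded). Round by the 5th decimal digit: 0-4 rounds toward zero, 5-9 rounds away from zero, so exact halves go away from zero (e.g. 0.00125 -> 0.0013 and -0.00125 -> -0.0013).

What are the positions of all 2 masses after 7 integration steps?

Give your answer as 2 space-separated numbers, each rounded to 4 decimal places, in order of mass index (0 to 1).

Answer: 8.1974 11.6018

Derivation:
Step 0: x=[7.0000 10.0000] v=[0.0000 0.0000]
Step 1: x=[6.0000 10.7500] v=[-2.0000 1.5000]
Step 2: x=[4.6875 11.8125] v=[-2.6250 2.1250]
Step 3: x=[3.9844 12.5938] v=[-1.4063 1.5625]
Step 4: x=[4.4375 12.7227] v=[0.9062 0.2578]
Step 5: x=[5.8526 12.2803] v=[2.8301 -0.8848]
Step 6: x=[7.4115 11.7310] v=[3.1177 -1.0987]
Step 7: x=[8.1974 11.6018] v=[1.5717 -0.2585]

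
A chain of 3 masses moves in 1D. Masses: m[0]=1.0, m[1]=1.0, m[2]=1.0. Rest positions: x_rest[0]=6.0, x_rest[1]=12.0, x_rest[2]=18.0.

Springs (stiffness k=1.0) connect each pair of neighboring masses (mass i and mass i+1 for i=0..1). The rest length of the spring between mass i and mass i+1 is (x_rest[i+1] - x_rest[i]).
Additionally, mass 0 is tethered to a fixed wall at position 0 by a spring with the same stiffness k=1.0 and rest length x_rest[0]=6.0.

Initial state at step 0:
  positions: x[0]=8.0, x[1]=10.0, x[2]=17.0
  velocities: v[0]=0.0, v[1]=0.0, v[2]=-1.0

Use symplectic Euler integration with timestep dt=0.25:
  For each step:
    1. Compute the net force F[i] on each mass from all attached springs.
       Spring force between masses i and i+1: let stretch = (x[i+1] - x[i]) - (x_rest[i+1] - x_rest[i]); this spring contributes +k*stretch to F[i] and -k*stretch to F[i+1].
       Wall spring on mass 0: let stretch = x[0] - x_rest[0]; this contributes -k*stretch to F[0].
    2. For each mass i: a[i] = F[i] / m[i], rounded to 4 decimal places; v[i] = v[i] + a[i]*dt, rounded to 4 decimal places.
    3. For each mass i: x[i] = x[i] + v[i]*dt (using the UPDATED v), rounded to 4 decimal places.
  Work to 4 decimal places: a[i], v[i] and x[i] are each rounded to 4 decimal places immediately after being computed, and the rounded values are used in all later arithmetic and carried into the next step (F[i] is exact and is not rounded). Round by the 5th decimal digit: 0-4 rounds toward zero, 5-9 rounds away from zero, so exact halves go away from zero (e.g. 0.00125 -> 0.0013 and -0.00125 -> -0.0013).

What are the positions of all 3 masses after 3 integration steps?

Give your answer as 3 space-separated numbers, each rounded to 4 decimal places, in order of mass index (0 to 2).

Step 0: x=[8.0000 10.0000 17.0000] v=[0.0000 0.0000 -1.0000]
Step 1: x=[7.6250 10.3125 16.6875] v=[-1.5000 1.2500 -1.2500]
Step 2: x=[6.9414 10.8555 16.3516] v=[-2.7344 2.1719 -1.3438]
Step 3: x=[6.0686 11.4974 16.0472] v=[-3.4912 2.5674 -1.2178]

Answer: 6.0686 11.4974 16.0472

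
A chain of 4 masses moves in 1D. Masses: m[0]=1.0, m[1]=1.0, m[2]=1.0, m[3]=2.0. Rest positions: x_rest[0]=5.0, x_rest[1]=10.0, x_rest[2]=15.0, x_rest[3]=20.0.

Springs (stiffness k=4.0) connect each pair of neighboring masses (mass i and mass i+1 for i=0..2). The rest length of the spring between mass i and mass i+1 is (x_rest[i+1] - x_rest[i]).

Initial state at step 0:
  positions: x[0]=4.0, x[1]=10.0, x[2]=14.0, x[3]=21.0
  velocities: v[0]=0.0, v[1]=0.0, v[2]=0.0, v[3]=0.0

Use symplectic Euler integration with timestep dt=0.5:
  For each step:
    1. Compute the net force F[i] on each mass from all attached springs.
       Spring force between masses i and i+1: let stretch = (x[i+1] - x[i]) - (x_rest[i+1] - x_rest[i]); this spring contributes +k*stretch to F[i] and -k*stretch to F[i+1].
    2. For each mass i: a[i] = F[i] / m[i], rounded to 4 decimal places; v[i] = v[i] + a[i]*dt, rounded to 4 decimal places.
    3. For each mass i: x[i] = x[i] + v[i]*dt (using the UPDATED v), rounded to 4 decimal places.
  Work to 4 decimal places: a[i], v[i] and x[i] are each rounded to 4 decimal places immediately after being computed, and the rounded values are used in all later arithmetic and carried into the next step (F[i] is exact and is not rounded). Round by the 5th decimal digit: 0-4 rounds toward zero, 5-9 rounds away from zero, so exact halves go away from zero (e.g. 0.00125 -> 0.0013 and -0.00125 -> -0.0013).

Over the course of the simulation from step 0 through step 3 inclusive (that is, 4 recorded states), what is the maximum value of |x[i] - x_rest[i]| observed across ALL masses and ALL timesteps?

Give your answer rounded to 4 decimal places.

Answer: 2.0000

Derivation:
Step 0: x=[4.0000 10.0000 14.0000 21.0000] v=[0.0000 0.0000 0.0000 0.0000]
Step 1: x=[5.0000 8.0000 17.0000 20.0000] v=[2.0000 -4.0000 6.0000 -2.0000]
Step 2: x=[4.0000 12.0000 14.0000 20.0000] v=[-2.0000 8.0000 -6.0000 0.0000]
Step 3: x=[6.0000 10.0000 15.0000 19.5000] v=[4.0000 -4.0000 2.0000 -1.0000]
Max displacement = 2.0000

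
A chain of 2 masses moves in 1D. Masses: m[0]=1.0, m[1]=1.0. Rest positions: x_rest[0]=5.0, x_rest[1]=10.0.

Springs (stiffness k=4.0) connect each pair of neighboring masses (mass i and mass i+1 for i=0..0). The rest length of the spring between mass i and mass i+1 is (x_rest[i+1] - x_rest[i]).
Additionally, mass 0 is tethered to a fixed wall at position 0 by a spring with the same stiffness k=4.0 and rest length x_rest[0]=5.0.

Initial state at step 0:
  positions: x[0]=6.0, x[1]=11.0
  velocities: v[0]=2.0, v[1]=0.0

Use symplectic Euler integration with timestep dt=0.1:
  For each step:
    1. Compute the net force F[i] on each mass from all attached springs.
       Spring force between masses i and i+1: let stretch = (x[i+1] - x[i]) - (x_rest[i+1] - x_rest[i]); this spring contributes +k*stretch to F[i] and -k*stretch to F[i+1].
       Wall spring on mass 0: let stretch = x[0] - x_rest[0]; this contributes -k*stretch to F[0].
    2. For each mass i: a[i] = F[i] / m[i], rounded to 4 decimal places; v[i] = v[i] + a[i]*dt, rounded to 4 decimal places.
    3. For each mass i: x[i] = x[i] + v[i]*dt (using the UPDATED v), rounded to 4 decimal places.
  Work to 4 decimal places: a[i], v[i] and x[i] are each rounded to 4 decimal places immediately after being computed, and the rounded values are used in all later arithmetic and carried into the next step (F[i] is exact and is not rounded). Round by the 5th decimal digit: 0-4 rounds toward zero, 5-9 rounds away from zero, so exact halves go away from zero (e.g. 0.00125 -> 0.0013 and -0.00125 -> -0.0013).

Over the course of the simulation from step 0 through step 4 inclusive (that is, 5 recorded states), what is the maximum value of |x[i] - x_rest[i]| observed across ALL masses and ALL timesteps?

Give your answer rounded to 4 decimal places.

Step 0: x=[6.0000 11.0000] v=[2.0000 0.0000]
Step 1: x=[6.1600 11.0000] v=[1.6000 0.0000]
Step 2: x=[6.2672 11.0064] v=[1.0720 0.0640]
Step 3: x=[6.3133 11.0232] v=[0.4608 0.1683]
Step 4: x=[6.2952 11.0516] v=[-0.1806 0.2843]
Max displacement = 1.3133

Answer: 1.3133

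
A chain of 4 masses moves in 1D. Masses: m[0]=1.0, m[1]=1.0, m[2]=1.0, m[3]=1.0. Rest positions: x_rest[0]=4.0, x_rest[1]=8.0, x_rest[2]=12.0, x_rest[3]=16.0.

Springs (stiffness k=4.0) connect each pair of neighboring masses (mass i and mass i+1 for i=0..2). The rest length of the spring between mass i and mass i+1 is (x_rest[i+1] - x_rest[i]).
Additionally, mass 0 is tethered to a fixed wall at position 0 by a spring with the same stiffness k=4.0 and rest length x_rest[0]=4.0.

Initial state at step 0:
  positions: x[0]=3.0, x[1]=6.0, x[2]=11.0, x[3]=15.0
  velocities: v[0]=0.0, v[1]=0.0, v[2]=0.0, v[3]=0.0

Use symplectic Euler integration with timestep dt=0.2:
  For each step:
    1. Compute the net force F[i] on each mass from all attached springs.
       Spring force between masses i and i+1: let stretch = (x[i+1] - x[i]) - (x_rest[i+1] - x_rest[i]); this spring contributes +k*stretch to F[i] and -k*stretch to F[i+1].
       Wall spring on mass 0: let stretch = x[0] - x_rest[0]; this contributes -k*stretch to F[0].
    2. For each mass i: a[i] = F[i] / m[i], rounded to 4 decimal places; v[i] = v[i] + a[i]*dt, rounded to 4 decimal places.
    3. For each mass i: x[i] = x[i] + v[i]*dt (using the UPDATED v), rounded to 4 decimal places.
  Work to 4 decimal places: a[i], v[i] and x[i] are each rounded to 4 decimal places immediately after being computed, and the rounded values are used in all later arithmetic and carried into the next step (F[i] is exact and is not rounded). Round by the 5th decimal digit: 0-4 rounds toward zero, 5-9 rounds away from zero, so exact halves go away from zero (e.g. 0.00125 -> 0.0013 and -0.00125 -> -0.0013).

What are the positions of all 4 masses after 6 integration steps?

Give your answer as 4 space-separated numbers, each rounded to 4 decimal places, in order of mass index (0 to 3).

Answer: 4.3556 7.8542 11.2479 14.4424

Derivation:
Step 0: x=[3.0000 6.0000 11.0000 15.0000] v=[0.0000 0.0000 0.0000 0.0000]
Step 1: x=[3.0000 6.3200 10.8400 15.0000] v=[0.0000 1.6000 -0.8000 0.0000]
Step 2: x=[3.0512 6.8320 10.6224 14.9744] v=[0.2560 2.5600 -1.0880 -0.1280]
Step 3: x=[3.2191 7.3455 10.4947 14.8925] v=[0.8397 2.5677 -0.6387 -0.4096]
Step 4: x=[3.5322 7.7027 10.5667 14.7469] v=[1.5655 1.7859 0.3602 -0.7278]
Step 5: x=[3.9474 7.8508 10.8493 14.5725] v=[2.0761 0.7407 1.4132 -0.8720]
Step 6: x=[4.3556 7.8542 11.2479 14.4424] v=[2.0409 0.0168 1.9930 -0.6506]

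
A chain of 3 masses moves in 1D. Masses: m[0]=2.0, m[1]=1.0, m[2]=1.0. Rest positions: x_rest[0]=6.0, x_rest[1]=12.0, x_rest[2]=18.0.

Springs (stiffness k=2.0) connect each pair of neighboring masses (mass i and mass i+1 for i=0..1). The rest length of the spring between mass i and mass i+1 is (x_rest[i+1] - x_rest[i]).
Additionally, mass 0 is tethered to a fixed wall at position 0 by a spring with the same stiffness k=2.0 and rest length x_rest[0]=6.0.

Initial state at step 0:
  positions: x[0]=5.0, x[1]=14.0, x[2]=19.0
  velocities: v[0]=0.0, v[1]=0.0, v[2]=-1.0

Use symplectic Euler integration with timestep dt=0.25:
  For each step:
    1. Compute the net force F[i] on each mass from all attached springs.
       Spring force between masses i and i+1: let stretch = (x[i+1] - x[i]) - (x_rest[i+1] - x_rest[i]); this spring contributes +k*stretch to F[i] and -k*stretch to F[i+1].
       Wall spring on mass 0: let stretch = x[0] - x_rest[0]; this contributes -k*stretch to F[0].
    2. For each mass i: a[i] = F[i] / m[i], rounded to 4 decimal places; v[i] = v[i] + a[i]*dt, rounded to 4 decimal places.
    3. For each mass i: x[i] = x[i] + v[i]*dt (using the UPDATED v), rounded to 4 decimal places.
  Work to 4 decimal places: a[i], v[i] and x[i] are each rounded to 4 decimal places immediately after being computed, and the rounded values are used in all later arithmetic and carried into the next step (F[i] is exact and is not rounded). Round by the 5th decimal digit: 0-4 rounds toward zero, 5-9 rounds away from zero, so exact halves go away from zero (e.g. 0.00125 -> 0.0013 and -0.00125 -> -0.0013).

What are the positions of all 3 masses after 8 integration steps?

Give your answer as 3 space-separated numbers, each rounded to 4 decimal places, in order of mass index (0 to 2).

Answer: 6.7195 12.0108 16.2019

Derivation:
Step 0: x=[5.0000 14.0000 19.0000] v=[0.0000 0.0000 -1.0000]
Step 1: x=[5.2500 13.5000 18.8750] v=[1.0000 -2.0000 -0.5000]
Step 2: x=[5.6875 12.6406 18.8281] v=[1.7500 -3.4375 -0.1875]
Step 3: x=[6.2041 11.6855 18.7578] v=[2.0664 -3.8203 -0.2813]
Step 4: x=[6.6755 10.9293 18.5534] v=[1.8857 -3.0249 -0.8175]
Step 5: x=[6.9956 10.5944 18.1460] v=[1.2803 -1.3398 -1.6296]
Step 6: x=[7.1034 10.7536 17.5447] v=[0.4311 0.6366 -2.4054]
Step 7: x=[6.9954 11.3054 16.8445] v=[-0.4322 2.2071 -2.8010]
Step 8: x=[6.7195 12.0108 16.2019] v=[-1.1036 2.8217 -2.5706]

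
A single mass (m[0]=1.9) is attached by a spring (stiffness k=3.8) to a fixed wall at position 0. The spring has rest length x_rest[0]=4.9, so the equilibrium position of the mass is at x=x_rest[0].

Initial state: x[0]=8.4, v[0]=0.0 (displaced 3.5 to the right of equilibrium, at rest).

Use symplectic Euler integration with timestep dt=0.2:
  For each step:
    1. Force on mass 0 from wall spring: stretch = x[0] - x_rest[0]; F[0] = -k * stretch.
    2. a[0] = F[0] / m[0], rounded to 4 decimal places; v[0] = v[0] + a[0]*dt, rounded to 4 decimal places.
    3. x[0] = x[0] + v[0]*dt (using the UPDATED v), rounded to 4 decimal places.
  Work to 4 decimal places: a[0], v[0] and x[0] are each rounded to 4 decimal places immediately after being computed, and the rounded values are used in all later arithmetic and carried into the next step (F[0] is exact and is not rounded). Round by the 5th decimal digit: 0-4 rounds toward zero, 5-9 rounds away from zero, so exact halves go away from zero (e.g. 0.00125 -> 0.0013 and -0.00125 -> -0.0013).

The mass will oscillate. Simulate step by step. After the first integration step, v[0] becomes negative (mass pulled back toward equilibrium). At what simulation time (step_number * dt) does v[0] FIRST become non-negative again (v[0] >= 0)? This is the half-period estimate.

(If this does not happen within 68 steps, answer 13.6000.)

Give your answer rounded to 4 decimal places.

Answer: 2.4000

Derivation:
Step 0: x=[8.4000] v=[0.0000]
Step 1: x=[8.1200] v=[-1.4000]
Step 2: x=[7.5824] v=[-2.6880]
Step 3: x=[6.8302] v=[-3.7610]
Step 4: x=[5.9236] v=[-4.5331]
Step 5: x=[4.9351] v=[-4.9425]
Step 6: x=[3.9438] v=[-4.9565]
Step 7: x=[3.0290] v=[-4.5740]
Step 8: x=[2.2639] v=[-3.8256]
Step 9: x=[1.7097] v=[-2.7712]
Step 10: x=[1.4107] v=[-1.4951]
Step 11: x=[1.3908] v=[-0.0994]
Step 12: x=[1.6517] v=[1.3043]
First v>=0 after going negative at step 12, time=2.4000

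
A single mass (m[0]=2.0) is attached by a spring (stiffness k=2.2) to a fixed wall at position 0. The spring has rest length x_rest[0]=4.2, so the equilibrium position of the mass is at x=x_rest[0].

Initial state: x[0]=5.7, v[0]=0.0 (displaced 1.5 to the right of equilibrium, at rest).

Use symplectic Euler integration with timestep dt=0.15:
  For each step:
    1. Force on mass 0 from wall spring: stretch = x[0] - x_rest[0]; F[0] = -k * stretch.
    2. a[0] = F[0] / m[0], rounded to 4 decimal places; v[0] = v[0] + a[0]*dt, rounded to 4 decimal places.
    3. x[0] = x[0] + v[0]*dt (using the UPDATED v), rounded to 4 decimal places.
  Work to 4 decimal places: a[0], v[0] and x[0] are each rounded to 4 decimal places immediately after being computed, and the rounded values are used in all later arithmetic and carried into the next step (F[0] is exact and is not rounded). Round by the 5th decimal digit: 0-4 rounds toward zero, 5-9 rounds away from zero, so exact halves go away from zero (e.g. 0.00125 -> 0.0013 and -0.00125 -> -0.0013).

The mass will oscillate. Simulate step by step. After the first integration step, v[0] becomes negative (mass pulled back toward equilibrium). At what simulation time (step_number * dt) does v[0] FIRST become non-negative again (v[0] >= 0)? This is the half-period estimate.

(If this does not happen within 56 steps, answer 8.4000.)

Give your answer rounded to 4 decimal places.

Step 0: x=[5.7000] v=[0.0000]
Step 1: x=[5.6629] v=[-0.2475]
Step 2: x=[5.5896] v=[-0.4889]
Step 3: x=[5.4819] v=[-0.7182]
Step 4: x=[5.3424] v=[-0.9297]
Step 5: x=[5.1747] v=[-1.1182]
Step 6: x=[4.9829] v=[-1.2790]
Step 7: x=[4.7717] v=[-1.4082]
Step 8: x=[4.5463] v=[-1.5025]
Step 9: x=[4.3124] v=[-1.5596]
Step 10: x=[4.0757] v=[-1.5781]
Step 11: x=[3.8421] v=[-1.5576]
Step 12: x=[3.6173] v=[-1.4985]
Step 13: x=[3.4069] v=[-1.4024]
Step 14: x=[3.2162] v=[-1.2715]
Step 15: x=[3.0498] v=[-1.1092]
Step 16: x=[2.9119] v=[-0.9194]
Step 17: x=[2.8059] v=[-0.7069]
Step 18: x=[2.7344] v=[-0.4769]
Step 19: x=[2.6991] v=[-0.2351]
Step 20: x=[2.7010] v=[0.0126]
First v>=0 after going negative at step 20, time=3.0000

Answer: 3.0000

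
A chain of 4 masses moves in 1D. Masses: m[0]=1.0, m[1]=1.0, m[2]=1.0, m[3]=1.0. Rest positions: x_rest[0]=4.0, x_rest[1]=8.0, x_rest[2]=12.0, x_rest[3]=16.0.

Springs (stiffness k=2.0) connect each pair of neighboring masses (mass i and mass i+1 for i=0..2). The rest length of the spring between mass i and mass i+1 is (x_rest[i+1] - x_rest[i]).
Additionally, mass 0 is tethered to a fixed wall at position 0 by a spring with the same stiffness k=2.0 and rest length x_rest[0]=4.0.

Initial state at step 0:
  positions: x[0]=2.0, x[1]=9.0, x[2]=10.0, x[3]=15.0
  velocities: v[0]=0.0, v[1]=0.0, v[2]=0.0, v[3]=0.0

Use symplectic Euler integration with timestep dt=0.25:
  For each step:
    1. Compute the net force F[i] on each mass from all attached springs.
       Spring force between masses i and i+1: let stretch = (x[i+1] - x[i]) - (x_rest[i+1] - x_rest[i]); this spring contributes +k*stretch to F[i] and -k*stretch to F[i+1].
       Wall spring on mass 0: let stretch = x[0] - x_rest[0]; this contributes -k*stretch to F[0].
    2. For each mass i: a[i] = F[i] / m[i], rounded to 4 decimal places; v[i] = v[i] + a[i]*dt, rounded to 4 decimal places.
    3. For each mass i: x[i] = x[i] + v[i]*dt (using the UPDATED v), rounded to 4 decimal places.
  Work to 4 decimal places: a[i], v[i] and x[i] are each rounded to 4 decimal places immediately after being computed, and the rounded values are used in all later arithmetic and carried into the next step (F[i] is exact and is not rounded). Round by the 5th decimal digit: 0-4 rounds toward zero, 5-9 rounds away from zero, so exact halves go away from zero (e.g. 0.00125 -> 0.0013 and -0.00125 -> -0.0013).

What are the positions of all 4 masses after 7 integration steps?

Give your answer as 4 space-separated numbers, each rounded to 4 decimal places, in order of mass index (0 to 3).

Step 0: x=[2.0000 9.0000 10.0000 15.0000] v=[0.0000 0.0000 0.0000 0.0000]
Step 1: x=[2.6250 8.2500 10.5000 14.8750] v=[2.5000 -3.0000 2.0000 -0.5000]
Step 2: x=[3.6250 7.0781 11.2656 14.7031] v=[4.0000 -4.6875 3.0625 -0.6875]
Step 3: x=[4.6035 5.9980 11.9375 14.6015] v=[3.9141 -4.3203 2.6875 -0.4063]
Step 4: x=[5.1809 5.4861 12.2000 14.6669] v=[2.3096 -2.0478 1.0498 0.2617]
Step 5: x=[5.1488 5.7753 11.9316 14.9240] v=[-0.1283 1.1566 -1.0737 1.0283]
Step 6: x=[4.5514 6.7557 11.2677 15.3070] v=[-2.3895 3.9215 -2.6557 1.5321]
Step 7: x=[3.6606 8.0246 10.5447 15.6851] v=[-3.5631 5.0754 -2.8921 1.5125]

Answer: 3.6606 8.0246 10.5447 15.6851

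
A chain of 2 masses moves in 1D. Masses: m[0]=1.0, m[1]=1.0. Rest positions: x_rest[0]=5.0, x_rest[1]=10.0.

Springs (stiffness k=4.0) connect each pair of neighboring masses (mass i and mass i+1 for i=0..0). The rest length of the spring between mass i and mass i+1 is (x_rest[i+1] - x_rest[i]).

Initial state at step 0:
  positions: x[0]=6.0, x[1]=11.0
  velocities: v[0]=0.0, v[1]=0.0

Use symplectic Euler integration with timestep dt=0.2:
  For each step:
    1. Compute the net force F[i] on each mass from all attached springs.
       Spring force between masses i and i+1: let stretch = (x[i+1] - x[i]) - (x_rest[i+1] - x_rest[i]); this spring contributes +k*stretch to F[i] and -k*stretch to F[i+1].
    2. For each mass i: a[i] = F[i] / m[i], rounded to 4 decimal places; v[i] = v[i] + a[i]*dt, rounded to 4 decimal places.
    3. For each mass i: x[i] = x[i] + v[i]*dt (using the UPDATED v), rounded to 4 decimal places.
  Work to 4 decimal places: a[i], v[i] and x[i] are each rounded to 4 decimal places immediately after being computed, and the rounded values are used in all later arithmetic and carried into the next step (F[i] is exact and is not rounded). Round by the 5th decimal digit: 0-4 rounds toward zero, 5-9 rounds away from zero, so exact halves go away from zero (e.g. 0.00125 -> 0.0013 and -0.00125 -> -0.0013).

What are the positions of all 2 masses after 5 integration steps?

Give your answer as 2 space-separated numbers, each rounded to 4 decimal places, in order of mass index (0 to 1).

Step 0: x=[6.0000 11.0000] v=[0.0000 0.0000]
Step 1: x=[6.0000 11.0000] v=[0.0000 0.0000]
Step 2: x=[6.0000 11.0000] v=[0.0000 0.0000]
Step 3: x=[6.0000 11.0000] v=[0.0000 0.0000]
Step 4: x=[6.0000 11.0000] v=[0.0000 0.0000]
Step 5: x=[6.0000 11.0000] v=[0.0000 0.0000]

Answer: 6.0000 11.0000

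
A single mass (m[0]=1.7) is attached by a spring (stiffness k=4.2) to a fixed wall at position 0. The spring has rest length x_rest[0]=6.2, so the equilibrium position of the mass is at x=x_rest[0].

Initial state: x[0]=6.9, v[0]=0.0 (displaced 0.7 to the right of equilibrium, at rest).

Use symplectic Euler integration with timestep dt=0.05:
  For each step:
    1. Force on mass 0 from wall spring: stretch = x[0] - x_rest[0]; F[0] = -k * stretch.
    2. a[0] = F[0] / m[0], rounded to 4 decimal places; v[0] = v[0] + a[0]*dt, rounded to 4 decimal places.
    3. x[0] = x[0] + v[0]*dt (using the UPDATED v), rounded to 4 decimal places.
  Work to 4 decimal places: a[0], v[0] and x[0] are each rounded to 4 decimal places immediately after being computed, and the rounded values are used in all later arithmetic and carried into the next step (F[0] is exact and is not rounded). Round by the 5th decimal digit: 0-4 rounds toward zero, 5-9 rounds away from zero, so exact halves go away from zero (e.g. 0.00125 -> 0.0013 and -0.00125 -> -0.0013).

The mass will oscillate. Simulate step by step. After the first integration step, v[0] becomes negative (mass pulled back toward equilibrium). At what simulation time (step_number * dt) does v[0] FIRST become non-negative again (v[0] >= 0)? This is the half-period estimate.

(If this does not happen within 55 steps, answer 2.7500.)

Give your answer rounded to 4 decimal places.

Step 0: x=[6.9000] v=[0.0000]
Step 1: x=[6.8957] v=[-0.0865]
Step 2: x=[6.8871] v=[-0.1724]
Step 3: x=[6.8742] v=[-0.2573]
Step 4: x=[6.8572] v=[-0.3406]
Step 5: x=[6.8361] v=[-0.4218]
Step 6: x=[6.8111] v=[-0.5004]
Step 7: x=[6.7823] v=[-0.5759]
Step 8: x=[6.7499] v=[-0.6478]
Step 9: x=[6.7141] v=[-0.7157]
Step 10: x=[6.6751] v=[-0.7792]
Step 11: x=[6.6332] v=[-0.8379]
Step 12: x=[6.5886] v=[-0.8914]
Step 13: x=[6.5416] v=[-0.9394]
Step 14: x=[6.4925] v=[-0.9816]
Step 15: x=[6.4416] v=[-1.0177]
Step 16: x=[6.3892] v=[-1.0475]
Step 17: x=[6.3357] v=[-1.0709]
Step 18: x=[6.2813] v=[-1.0877]
Step 19: x=[6.2264] v=[-1.0977]
Step 20: x=[6.1714] v=[-1.1010]
Step 21: x=[6.1165] v=[-1.0975]
Step 22: x=[6.0621] v=[-1.0872]
Step 23: x=[6.0086] v=[-1.0702]
Step 24: x=[5.9563] v=[-1.0466]
Step 25: x=[5.9055] v=[-1.0165]
Step 26: x=[5.8565] v=[-0.9801]
Step 27: x=[5.8096] v=[-0.9377]
Step 28: x=[5.7651] v=[-0.8895]
Step 29: x=[5.7233] v=[-0.8358]
Step 30: x=[5.6845] v=[-0.7769]
Step 31: x=[5.6488] v=[-0.7132]
Step 32: x=[5.6165] v=[-0.6451]
Step 33: x=[5.5879] v=[-0.5730]
Step 34: x=[5.5630] v=[-0.4974]
Step 35: x=[5.5421] v=[-0.4187]
Step 36: x=[5.5252] v=[-0.3374]
Step 37: x=[5.5125] v=[-0.2540]
Step 38: x=[5.5040] v=[-0.1691]
Step 39: x=[5.4998] v=[-0.0831]
Step 40: x=[5.5000] v=[0.0034]
First v>=0 after going negative at step 40, time=2.0000

Answer: 2.0000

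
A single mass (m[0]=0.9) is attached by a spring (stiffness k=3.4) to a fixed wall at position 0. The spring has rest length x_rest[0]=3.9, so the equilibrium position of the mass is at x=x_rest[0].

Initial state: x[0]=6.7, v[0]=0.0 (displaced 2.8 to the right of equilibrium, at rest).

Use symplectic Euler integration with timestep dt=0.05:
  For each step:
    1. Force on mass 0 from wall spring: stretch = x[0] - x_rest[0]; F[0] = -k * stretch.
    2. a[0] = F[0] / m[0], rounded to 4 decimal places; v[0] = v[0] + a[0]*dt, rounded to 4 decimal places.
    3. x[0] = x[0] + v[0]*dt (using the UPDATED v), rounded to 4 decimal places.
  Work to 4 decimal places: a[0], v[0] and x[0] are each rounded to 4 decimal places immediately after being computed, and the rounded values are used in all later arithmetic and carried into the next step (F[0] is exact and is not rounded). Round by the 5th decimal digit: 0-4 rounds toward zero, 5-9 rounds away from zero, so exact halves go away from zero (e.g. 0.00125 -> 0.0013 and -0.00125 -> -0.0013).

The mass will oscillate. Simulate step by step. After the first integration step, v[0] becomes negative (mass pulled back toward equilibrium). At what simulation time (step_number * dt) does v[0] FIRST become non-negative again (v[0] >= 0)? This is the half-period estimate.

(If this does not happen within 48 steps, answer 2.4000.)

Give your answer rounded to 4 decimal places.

Answer: 1.6500

Derivation:
Step 0: x=[6.7000] v=[0.0000]
Step 1: x=[6.6736] v=[-0.5289]
Step 2: x=[6.6210] v=[-1.0528]
Step 3: x=[6.5427] v=[-1.5668]
Step 4: x=[6.4394] v=[-2.0660]
Step 5: x=[6.3121] v=[-2.5457]
Step 6: x=[6.1620] v=[-3.0013]
Step 7: x=[5.9906] v=[-3.4286]
Step 8: x=[5.7994] v=[-3.8235]
Step 9: x=[5.5903] v=[-4.1823]
Step 10: x=[5.3652] v=[-4.5016]
Step 11: x=[5.1263] v=[-4.7784]
Step 12: x=[4.8758] v=[-5.0100]
Step 13: x=[4.6161] v=[-5.1943]
Step 14: x=[4.3496] v=[-5.3296]
Step 15: x=[4.0789] v=[-5.4145]
Step 16: x=[3.8065] v=[-5.4483]
Step 17: x=[3.5350] v=[-5.4306]
Step 18: x=[3.2669] v=[-5.3617]
Step 19: x=[3.0048] v=[-5.2421]
Step 20: x=[2.7512] v=[-5.0730]
Step 21: x=[2.5084] v=[-4.8560]
Step 22: x=[2.2787] v=[-4.5931]
Step 23: x=[2.0644] v=[-4.2869]
Step 24: x=[1.8674] v=[-3.9402]
Step 25: x=[1.6896] v=[-3.5563]
Step 26: x=[1.5327] v=[-3.1388]
Step 27: x=[1.3981] v=[-2.6916]
Step 28: x=[1.2872] v=[-2.2190]
Step 29: x=[1.2009] v=[-1.7255]
Step 30: x=[1.1401] v=[-1.2157]
Step 31: x=[1.1054] v=[-0.6944]
Step 32: x=[1.0971] v=[-0.1665]
Step 33: x=[1.1152] v=[0.3629]
First v>=0 after going negative at step 33, time=1.6500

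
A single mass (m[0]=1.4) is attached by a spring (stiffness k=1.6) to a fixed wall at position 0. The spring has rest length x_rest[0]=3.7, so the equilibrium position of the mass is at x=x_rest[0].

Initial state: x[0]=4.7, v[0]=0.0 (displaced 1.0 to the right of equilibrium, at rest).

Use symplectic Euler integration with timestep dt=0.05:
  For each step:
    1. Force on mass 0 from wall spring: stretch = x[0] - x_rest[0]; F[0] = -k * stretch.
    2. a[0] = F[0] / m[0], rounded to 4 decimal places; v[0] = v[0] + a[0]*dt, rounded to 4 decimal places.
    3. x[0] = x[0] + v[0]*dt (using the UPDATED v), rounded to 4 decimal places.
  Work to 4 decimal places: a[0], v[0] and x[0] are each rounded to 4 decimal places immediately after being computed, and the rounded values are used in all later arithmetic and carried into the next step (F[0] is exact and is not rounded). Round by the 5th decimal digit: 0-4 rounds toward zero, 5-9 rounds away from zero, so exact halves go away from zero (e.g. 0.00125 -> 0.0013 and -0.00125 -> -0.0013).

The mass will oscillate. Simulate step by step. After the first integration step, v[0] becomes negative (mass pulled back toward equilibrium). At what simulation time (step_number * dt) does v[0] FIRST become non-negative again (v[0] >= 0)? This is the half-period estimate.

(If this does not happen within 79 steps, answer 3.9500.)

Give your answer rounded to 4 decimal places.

Step 0: x=[4.7000] v=[0.0000]
Step 1: x=[4.6971] v=[-0.0571]
Step 2: x=[4.6914] v=[-0.1141]
Step 3: x=[4.6829] v=[-0.1708]
Step 4: x=[4.6716] v=[-0.2270]
Step 5: x=[4.6575] v=[-0.2825]
Step 6: x=[4.6406] v=[-0.3372]
Step 7: x=[4.6211] v=[-0.3910]
Step 8: x=[4.5989] v=[-0.4436]
Step 9: x=[4.5742] v=[-0.4950]
Step 10: x=[4.5470] v=[-0.5450]
Step 11: x=[4.5173] v=[-0.5934]
Step 12: x=[4.4853] v=[-0.6401]
Step 13: x=[4.4511] v=[-0.6850]
Step 14: x=[4.4147] v=[-0.7279]
Step 15: x=[4.3763] v=[-0.7687]
Step 16: x=[4.3359] v=[-0.8073]
Step 17: x=[4.2937] v=[-0.8436]
Step 18: x=[4.2498] v=[-0.8775]
Step 19: x=[4.2044] v=[-0.9089]
Step 20: x=[4.1575] v=[-0.9377]
Step 21: x=[4.1093] v=[-0.9638]
Step 22: x=[4.0599] v=[-0.9872]
Step 23: x=[4.0095] v=[-1.0078]
Step 24: x=[3.9582] v=[-1.0255]
Step 25: x=[3.9062] v=[-1.0403]
Step 26: x=[3.8536] v=[-1.0521]
Step 27: x=[3.8006] v=[-1.0609]
Step 28: x=[3.7473] v=[-1.0667]
Step 29: x=[3.6938] v=[-1.0694]
Step 30: x=[3.6404] v=[-1.0690]
Step 31: x=[3.5871] v=[-1.0656]
Step 32: x=[3.5341] v=[-1.0592]
Step 33: x=[3.4816] v=[-1.0497]
Step 34: x=[3.4297] v=[-1.0372]
Step 35: x=[3.3786] v=[-1.0218]
Step 36: x=[3.3284] v=[-1.0034]
Step 37: x=[3.2793] v=[-0.9822]
Step 38: x=[3.2314] v=[-0.9582]
Step 39: x=[3.1848] v=[-0.9314]
Step 40: x=[3.1397] v=[-0.9020]
Step 41: x=[3.0962] v=[-0.8700]
Step 42: x=[3.0544] v=[-0.8355]
Step 43: x=[3.0145] v=[-0.7986]
Step 44: x=[2.9765] v=[-0.7594]
Step 45: x=[2.9406] v=[-0.7181]
Step 46: x=[2.9069] v=[-0.6747]
Step 47: x=[2.8754] v=[-0.6294]
Step 48: x=[2.8463] v=[-0.5823]
Step 49: x=[2.8196] v=[-0.5335]
Step 50: x=[2.7954] v=[-0.4832]
Step 51: x=[2.7738] v=[-0.4315]
Step 52: x=[2.7549] v=[-0.3786]
Step 53: x=[2.7387] v=[-0.3246]
Step 54: x=[2.7252] v=[-0.2697]
Step 55: x=[2.7145] v=[-0.2140]
Step 56: x=[2.7066] v=[-0.1577]
Step 57: x=[2.7016] v=[-0.1009]
Step 58: x=[2.6994] v=[-0.0439]
Step 59: x=[2.7001] v=[0.0133]
First v>=0 after going negative at step 59, time=2.9500

Answer: 2.9500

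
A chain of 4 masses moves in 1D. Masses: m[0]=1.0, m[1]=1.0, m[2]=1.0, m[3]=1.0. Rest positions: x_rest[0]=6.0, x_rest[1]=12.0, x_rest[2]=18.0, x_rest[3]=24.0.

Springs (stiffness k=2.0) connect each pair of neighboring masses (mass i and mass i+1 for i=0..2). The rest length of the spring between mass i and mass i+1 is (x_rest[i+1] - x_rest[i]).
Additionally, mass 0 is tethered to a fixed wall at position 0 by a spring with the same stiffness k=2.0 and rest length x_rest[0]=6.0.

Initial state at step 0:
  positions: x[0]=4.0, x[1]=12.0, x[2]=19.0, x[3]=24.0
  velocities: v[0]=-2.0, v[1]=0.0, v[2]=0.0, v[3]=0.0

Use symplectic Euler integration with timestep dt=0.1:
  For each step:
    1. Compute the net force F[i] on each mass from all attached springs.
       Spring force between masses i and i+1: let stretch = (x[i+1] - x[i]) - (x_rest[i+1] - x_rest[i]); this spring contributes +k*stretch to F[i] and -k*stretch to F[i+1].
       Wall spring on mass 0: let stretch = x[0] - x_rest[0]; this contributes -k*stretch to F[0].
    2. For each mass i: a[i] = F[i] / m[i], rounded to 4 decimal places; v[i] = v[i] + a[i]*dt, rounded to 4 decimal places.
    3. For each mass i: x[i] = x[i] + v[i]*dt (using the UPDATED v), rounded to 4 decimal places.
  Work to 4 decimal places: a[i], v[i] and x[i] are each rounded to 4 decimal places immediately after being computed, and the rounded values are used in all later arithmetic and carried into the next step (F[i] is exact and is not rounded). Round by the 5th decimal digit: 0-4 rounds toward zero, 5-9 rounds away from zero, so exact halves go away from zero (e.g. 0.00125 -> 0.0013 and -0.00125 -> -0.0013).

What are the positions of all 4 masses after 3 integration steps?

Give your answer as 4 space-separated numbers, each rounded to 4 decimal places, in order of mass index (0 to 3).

Step 0: x=[4.0000 12.0000 19.0000 24.0000] v=[-2.0000 0.0000 0.0000 0.0000]
Step 1: x=[3.8800 11.9800 18.9600 24.0200] v=[-1.2000 -0.2000 -0.4000 0.2000]
Step 2: x=[3.8444 11.9376 18.8816 24.0588] v=[-0.3560 -0.4240 -0.7840 0.3880]
Step 3: x=[3.8938 11.8722 18.7679 24.1141] v=[0.4938 -0.6538 -1.1374 0.5526]

Answer: 3.8938 11.8722 18.7679 24.1141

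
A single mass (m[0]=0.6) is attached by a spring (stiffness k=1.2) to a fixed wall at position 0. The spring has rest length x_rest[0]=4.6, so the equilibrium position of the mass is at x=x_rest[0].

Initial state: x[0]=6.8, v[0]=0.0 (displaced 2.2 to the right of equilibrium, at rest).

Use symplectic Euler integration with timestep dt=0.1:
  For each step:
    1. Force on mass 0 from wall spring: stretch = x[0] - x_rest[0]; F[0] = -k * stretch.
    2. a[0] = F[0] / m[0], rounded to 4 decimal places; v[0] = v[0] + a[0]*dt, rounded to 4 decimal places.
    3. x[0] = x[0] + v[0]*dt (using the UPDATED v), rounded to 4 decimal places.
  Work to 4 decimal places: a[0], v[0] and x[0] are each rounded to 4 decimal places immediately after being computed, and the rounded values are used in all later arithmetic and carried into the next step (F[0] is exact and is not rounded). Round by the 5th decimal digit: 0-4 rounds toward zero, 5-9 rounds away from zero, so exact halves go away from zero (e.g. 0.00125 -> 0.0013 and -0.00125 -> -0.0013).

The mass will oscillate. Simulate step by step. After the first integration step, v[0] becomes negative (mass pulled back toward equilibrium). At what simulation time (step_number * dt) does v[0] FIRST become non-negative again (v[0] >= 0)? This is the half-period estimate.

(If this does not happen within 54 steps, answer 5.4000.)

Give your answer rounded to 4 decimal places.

Answer: 2.3000

Derivation:
Step 0: x=[6.8000] v=[0.0000]
Step 1: x=[6.7560] v=[-0.4400]
Step 2: x=[6.6689] v=[-0.8712]
Step 3: x=[6.5404] v=[-1.2850]
Step 4: x=[6.3731] v=[-1.6731]
Step 5: x=[6.1703] v=[-2.0277]
Step 6: x=[5.9361] v=[-2.3418]
Step 7: x=[5.6752] v=[-2.6090]
Step 8: x=[5.3928] v=[-2.8240]
Step 9: x=[5.0945] v=[-2.9826]
Step 10: x=[4.7864] v=[-3.0815]
Step 11: x=[4.4745] v=[-3.1188]
Step 12: x=[4.1651] v=[-3.0937]
Step 13: x=[3.8644] v=[-3.0067]
Step 14: x=[3.5784] v=[-2.8596]
Step 15: x=[3.3129] v=[-2.6553]
Step 16: x=[3.0731] v=[-2.3979]
Step 17: x=[2.8639] v=[-2.0925]
Step 18: x=[2.6894] v=[-1.7453]
Step 19: x=[2.5531] v=[-1.3632]
Step 20: x=[2.4577] v=[-0.9538]
Step 21: x=[2.4052] v=[-0.5253]
Step 22: x=[2.3966] v=[-0.0863]
Step 23: x=[2.4320] v=[0.3544]
First v>=0 after going negative at step 23, time=2.3000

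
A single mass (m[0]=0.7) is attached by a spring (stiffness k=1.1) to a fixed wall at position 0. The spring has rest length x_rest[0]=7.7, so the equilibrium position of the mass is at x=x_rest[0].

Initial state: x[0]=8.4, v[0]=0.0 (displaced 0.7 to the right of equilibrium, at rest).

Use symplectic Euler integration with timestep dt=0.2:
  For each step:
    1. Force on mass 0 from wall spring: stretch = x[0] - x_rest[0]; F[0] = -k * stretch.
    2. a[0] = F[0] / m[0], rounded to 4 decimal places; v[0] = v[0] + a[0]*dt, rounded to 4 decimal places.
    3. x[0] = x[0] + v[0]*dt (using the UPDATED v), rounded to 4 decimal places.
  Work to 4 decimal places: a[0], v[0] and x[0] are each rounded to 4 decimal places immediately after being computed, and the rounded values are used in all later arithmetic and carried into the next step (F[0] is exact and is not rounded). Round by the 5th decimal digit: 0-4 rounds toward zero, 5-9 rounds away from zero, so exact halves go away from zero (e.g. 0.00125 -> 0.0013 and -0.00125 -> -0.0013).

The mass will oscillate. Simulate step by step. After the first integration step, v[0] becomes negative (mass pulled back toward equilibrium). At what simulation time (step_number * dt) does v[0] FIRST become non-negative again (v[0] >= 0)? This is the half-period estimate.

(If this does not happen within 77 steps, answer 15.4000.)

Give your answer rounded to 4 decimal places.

Answer: 2.6000

Derivation:
Step 0: x=[8.4000] v=[0.0000]
Step 1: x=[8.3560] v=[-0.2200]
Step 2: x=[8.2708] v=[-0.4262]
Step 3: x=[8.1497] v=[-0.6056]
Step 4: x=[8.0003] v=[-0.7469]
Step 5: x=[7.8320] v=[-0.8413]
Step 6: x=[7.6554] v=[-0.8828]
Step 7: x=[7.4816] v=[-0.8688]
Step 8: x=[7.3216] v=[-0.8002]
Step 9: x=[7.1853] v=[-0.6813]
Step 10: x=[7.0814] v=[-0.5195]
Step 11: x=[7.0164] v=[-0.3251]
Step 12: x=[6.9943] v=[-0.1103]
Step 13: x=[7.0166] v=[0.1115]
First v>=0 after going negative at step 13, time=2.6000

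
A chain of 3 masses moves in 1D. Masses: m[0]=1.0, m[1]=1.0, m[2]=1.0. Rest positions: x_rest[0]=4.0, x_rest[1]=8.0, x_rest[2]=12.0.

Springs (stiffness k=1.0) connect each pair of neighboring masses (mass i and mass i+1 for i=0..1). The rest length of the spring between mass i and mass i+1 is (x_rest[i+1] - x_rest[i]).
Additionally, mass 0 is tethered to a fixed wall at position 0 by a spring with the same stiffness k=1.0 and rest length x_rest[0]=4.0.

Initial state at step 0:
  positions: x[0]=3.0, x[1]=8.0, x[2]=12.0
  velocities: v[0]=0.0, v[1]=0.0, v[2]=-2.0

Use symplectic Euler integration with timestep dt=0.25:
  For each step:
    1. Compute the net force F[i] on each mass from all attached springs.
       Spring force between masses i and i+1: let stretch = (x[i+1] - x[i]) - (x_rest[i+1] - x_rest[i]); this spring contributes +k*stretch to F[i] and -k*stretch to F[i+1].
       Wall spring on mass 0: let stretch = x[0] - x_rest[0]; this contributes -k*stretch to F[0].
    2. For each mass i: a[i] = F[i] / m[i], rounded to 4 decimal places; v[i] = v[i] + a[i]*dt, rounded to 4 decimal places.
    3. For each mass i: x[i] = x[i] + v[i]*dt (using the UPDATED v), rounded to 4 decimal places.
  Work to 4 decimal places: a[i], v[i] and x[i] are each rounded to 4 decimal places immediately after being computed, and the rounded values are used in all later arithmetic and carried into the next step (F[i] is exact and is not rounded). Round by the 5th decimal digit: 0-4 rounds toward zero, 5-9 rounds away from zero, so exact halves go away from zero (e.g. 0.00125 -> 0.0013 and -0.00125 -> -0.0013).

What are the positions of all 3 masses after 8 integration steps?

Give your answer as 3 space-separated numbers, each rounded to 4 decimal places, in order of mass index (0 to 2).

Answer: 4.3737 6.3005 9.4372

Derivation:
Step 0: x=[3.0000 8.0000 12.0000] v=[0.0000 0.0000 -2.0000]
Step 1: x=[3.1250 7.9375 11.5000] v=[0.5000 -0.2500 -2.0000]
Step 2: x=[3.3555 7.7969 11.0274] v=[0.9219 -0.5625 -1.8906]
Step 3: x=[3.6539 7.5806 10.6029] v=[1.1934 -0.8652 -1.6982]
Step 4: x=[3.9693 7.3078 10.2395] v=[1.2616 -1.0913 -1.4538]
Step 5: x=[4.2453 7.0096 9.9428] v=[1.1039 -1.1930 -1.1867]
Step 6: x=[4.4287 6.7219 9.7128] v=[0.7337 -1.1508 -0.9200]
Step 7: x=[4.4787 6.4778 9.5459] v=[0.1998 -0.9764 -0.6677]
Step 8: x=[4.3737 6.3005 9.4372] v=[-0.4201 -0.7092 -0.4347]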